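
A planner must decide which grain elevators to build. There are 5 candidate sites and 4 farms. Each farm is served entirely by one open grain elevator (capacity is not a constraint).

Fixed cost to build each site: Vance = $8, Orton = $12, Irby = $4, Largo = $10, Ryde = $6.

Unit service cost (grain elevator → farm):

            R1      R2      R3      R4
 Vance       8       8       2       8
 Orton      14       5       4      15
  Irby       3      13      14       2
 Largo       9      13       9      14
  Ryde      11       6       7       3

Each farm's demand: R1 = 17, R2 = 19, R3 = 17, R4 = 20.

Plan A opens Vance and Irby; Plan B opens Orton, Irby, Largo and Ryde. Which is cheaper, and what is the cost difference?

Plan B is cheaper by 3.

Plan A: {Vance, Irby}: R1→Irby 3·17=51, R2→Vance 8·19=152, R3→Vance 2·17=34, R4→Irby 2·20=40. Service 277; fixed 12; total 289.
Plan B: {Orton, Irby, Largo, Ryde}: R1→Irby 3·17=51, R2→Orton 5·19=95, R3→Orton 4·17=68, R4→Irby 2·20=40. Service 254; fixed 32; total 286.
Difference: |289 − 286| = 3.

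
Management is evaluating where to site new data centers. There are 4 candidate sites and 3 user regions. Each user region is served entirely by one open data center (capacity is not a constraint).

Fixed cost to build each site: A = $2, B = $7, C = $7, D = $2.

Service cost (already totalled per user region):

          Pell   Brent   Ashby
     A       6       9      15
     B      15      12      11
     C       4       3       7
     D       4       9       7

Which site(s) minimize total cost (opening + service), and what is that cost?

For any fixed open set, each user region goes to its cheapest open site; total = fixed + service.
{C}: Pell→C 4, Brent→C 3, Ashby→C 7. Service 14; fixed 7; total 21.
{D}: service 20 + fixed 2 = 22
{A, C}: service 14 + fixed 9 = 23
{A, B, C, D}: service 14 + fixed 18 = 32
(All 15 nonempty subsets were checked; C only is lowest.)

Open C only; minimum total cost 21.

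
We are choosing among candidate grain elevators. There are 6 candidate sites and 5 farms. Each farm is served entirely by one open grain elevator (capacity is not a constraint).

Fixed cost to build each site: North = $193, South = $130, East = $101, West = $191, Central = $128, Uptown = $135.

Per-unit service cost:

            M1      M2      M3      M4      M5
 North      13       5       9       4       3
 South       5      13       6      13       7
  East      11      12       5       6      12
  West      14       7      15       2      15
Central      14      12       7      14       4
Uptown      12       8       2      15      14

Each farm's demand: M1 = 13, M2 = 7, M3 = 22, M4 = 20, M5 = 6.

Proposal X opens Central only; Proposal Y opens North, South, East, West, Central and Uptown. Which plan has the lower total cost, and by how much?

Proposal X: {Central}: M1→Central 14·13=182, M2→Central 12·7=84, M3→Central 7·22=154, M4→Central 14·20=280, M5→Central 4·6=24. Service 724; fixed 128; total 852.
Proposal Y: {North, South, East, West, Central, Uptown}: M1→South 5·13=65, M2→North 5·7=35, M3→Uptown 2·22=44, M4→West 2·20=40, M5→North 3·6=18. Service 202; fixed 878; total 1080.
Difference: |852 − 1080| = 228.

Proposal X is cheaper by 228.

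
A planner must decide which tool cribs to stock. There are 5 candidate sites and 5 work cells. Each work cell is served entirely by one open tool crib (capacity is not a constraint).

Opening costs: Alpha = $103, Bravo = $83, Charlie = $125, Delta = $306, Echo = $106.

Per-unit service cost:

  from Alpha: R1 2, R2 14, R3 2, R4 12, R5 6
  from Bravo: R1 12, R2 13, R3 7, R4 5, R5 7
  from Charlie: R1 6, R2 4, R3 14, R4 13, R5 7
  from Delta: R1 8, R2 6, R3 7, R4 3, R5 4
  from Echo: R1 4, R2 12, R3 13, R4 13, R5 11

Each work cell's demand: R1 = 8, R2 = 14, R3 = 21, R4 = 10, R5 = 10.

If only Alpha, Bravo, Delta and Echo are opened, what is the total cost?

Each work cell is assigned to its cheapest site among the open ones.
{Alpha, Bravo, Delta, Echo}: R1→Alpha 2·8=16, R2→Delta 6·14=84, R3→Alpha 2·21=42, R4→Delta 3·10=30, R5→Delta 4·10=40. Service 212; fixed 598; total 810.

Total cost: 810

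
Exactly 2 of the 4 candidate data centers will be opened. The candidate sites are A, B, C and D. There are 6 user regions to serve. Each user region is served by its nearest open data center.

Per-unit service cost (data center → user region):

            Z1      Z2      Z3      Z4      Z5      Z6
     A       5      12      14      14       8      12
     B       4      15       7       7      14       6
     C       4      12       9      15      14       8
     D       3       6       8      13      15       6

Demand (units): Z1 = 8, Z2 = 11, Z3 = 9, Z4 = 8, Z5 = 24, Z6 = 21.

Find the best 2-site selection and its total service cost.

Choose A and D; total service cost 584.

With exactly 2 open, each user region uses its cheapest among the chosen.
{A, D}: Z1→D 3·8=24, Z2→D 6·11=66, Z3→D 8·9=72, Z4→D 13·8=104, Z5→A 8·24=192, Z6→D 6·21=126. Service cost 584.
{A, B}: service cost 601
{B, D}: service cost 671
Among all 6 size-2 choices, {A, D} is lowest.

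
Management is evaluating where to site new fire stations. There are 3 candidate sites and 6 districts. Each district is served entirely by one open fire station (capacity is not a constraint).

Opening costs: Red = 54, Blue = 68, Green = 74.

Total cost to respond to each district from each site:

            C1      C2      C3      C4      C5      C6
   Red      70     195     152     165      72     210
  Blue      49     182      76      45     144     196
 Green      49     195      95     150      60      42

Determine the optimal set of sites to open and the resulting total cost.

Open Blue and Green; minimum total cost 596.

For any fixed open set, each district goes to its cheapest open site; total = fixed + service.
{Blue, Green}: C1→Blue 49, C2→Blue 182, C3→Blue 76, C4→Blue 45, C5→Green 60, C6→Green 42. Service 454; fixed 142; total 596.
{Red, Blue, Green}: service 454 + fixed 196 = 650
{Green}: service 591 + fixed 74 = 665
{Red}: C1→Red 70, C2→Red 195, C3→Red 152, C4→Red 165, C5→Red 72, C6→Red 210. Service 864; fixed 54; total 918.
No other subset beats 596.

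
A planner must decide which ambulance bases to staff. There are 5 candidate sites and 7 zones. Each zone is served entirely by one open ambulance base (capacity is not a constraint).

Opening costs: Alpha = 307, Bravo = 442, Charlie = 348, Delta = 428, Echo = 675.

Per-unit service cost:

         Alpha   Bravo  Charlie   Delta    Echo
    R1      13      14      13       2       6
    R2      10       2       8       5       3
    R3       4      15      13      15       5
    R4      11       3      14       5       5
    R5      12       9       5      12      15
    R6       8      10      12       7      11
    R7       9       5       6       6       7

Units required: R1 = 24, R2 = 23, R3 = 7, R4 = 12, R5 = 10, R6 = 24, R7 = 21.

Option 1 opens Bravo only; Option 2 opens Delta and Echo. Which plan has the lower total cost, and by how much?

Option 1 is cheaper by 329.

Option 1: {Bravo}: R1→Bravo 14·24=336, R2→Bravo 2·23=46, R3→Bravo 15·7=105, R4→Bravo 3·12=36, R5→Bravo 9·10=90, R6→Bravo 10·24=240, R7→Bravo 5·21=105. Service 958; fixed 442; total 1400.
Option 2: {Delta, Echo}: R1→Delta 2·24=48, R2→Echo 3·23=69, R3→Echo 5·7=35, R4→Delta 5·12=60, R5→Delta 12·10=120, R6→Delta 7·24=168, R7→Delta 6·21=126. Service 626; fixed 1103; total 1729.
Difference: |1400 − 1729| = 329.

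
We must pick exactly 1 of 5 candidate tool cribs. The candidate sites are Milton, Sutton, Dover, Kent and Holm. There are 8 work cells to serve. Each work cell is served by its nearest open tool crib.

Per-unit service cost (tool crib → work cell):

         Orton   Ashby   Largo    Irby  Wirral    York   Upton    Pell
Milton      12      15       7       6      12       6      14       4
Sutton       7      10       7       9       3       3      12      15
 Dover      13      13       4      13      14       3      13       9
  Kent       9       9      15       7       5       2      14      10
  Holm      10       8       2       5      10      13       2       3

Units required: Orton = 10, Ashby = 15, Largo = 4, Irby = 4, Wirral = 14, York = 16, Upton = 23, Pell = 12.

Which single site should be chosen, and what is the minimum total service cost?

Choose Holm only; total service cost 678.

With exactly 1 open, each work cell uses its cheapest among the chosen.
{Holm}: Orton→Holm 10·10=100, Ashby→Holm 8·15=120, Largo→Holm 2·4=8, Irby→Holm 5·4=20, Wirral→Holm 10·14=140, York→Holm 13·16=208, Upton→Holm 2·23=46, Pell→Holm 3·12=36. Service cost 678.
{Sutton}: service cost 830
{Kent}: service cost 857
Among all 5 size-1 choices, {Holm} is lowest.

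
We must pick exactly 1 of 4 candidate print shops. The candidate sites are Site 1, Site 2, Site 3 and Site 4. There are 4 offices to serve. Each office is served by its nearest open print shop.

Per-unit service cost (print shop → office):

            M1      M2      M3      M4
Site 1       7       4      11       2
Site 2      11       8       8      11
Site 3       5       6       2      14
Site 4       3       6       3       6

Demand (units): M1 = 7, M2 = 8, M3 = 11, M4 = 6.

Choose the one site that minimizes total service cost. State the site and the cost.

Choose Site 4 only; total service cost 138.

With exactly 1 open, each office uses its cheapest among the chosen.
{Site 4}: M1→Site 4 3·7=21, M2→Site 4 6·8=48, M3→Site 4 3·11=33, M4→Site 4 6·6=36. Service cost 138.
{Site 3}: service cost 189
{Site 1}: service cost 214
Among all 4 size-1 choices, {Site 4} is lowest.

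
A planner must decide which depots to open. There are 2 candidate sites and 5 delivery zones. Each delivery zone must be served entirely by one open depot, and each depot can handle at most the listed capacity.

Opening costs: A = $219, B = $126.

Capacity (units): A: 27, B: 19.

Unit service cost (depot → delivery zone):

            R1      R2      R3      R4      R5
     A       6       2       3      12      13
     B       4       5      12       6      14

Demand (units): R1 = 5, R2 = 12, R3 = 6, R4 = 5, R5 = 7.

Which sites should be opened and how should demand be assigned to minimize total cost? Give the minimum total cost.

Minimum total cost: 528

Open {A, B}: R1→B 4·5=20, R2→A 2·12=24, R3→A 3·6=18, R4→B 6·5=30, R5→A 13·7=91.
Loads: A carries 25/27, B carries 10/19. Service 183; fixed 345; total 528.
Next best feasible plan costs 535.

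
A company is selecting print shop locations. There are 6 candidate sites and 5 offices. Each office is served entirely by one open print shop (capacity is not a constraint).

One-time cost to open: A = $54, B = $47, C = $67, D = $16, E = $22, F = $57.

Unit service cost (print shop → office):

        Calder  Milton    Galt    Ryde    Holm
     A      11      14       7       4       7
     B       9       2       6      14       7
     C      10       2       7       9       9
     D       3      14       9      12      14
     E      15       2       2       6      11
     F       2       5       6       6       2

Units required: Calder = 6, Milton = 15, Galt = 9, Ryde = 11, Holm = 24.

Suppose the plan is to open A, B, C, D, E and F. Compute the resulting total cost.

Each office is assigned to its cheapest site among the open ones.
{A, B, C, D, E, F}: Calder→F 2·6=12, Milton→B 2·15=30, Galt→E 2·9=18, Ryde→A 4·11=44, Holm→F 2·24=48. Service 152; fixed 263; total 415.

Total cost: 415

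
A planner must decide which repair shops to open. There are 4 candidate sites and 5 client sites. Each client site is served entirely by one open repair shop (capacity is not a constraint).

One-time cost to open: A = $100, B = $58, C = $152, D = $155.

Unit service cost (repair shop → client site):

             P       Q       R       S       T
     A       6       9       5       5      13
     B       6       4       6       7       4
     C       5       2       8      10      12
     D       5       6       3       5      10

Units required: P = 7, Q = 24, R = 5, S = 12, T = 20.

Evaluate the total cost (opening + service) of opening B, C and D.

Each client site is assigned to its cheapest site among the open ones.
{B, C, D}: P→C 5·7=35, Q→C 2·24=48, R→D 3·5=15, S→D 5·12=60, T→B 4·20=80. Service 238; fixed 365; total 603.

Total cost: 603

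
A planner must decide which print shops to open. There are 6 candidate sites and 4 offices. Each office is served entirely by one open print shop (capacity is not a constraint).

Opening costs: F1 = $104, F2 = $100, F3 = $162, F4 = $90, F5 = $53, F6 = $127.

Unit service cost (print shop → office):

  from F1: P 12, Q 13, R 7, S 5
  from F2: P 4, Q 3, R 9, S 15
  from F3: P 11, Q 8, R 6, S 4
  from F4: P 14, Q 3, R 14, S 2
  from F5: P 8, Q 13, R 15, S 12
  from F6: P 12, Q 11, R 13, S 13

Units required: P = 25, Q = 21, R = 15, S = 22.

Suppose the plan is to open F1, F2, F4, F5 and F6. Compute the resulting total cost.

Each office is assigned to its cheapest site among the open ones.
{F1, F2, F4, F5, F6}: P→F2 4·25=100, Q→F2 3·21=63, R→F1 7·15=105, S→F4 2·22=44. Service 312; fixed 474; total 786.

Total cost: 786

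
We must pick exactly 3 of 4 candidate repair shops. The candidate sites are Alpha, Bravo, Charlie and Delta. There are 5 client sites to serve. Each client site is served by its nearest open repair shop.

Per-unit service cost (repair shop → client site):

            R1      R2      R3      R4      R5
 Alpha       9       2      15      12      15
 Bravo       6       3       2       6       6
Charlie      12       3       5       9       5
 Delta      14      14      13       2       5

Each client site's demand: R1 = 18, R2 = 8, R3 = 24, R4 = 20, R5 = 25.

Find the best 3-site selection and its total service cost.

With exactly 3 open, each client site uses its cheapest among the chosen.
{Alpha, Bravo, Delta}: R1→Bravo 6·18=108, R2→Alpha 2·8=16, R3→Bravo 2·24=48, R4→Delta 2·20=40, R5→Delta 5·25=125. Service cost 337.
{Bravo, Charlie, Delta}: service cost 345
{Alpha, Bravo, Charlie}: service cost 417
Among all 4 size-3 choices, {Alpha, Bravo, Delta} is lowest.

Choose Alpha, Bravo and Delta; total service cost 337.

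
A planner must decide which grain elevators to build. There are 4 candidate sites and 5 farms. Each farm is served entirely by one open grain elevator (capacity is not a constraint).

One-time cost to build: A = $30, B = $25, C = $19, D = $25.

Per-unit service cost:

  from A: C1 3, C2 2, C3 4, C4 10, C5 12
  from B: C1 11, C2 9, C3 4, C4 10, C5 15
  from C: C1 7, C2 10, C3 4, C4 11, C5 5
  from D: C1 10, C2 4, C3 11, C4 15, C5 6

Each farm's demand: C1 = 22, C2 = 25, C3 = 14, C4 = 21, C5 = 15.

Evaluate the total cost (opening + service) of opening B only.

Total cost: 983

Each farm is assigned to its cheapest site among the open ones.
{B}: C1→B 11·22=242, C2→B 9·25=225, C3→B 4·14=56, C4→B 10·21=210, C5→B 15·15=225. Service 958; fixed 25; total 983.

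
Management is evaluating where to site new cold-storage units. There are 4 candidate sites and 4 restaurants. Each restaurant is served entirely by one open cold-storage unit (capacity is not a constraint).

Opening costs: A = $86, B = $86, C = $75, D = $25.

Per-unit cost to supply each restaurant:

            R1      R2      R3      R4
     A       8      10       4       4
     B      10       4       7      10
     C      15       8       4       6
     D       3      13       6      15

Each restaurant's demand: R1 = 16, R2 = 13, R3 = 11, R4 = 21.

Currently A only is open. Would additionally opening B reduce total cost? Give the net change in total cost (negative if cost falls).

Current service cost with {A}: 386.
Adding B: each restaurant re-picks its cheapest; new service cost 308, saving 78.
Extra fixed cost: 86. Net change = 86 − 78 = 8.
(Totals: 472 → 480.)

No — net change +8 (cost rises by 8).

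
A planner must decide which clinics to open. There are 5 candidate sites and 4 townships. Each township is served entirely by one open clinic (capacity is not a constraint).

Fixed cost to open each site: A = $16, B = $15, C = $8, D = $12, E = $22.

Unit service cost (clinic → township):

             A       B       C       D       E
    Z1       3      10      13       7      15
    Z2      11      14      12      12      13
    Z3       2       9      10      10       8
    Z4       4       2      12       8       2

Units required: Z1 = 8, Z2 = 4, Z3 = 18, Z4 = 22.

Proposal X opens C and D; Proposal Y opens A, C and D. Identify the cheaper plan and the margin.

Proposal X: {C, D}: Z1→D 7·8=56, Z2→C 12·4=48, Z3→C 10·18=180, Z4→D 8·22=176. Service 460; fixed 20; total 480.
Proposal Y: {A, C, D}: Z1→A 3·8=24, Z2→A 11·4=44, Z3→A 2·18=36, Z4→A 4·22=88. Service 192; fixed 36; total 228.
Difference: |480 − 228| = 252.

Proposal Y is cheaper by 252.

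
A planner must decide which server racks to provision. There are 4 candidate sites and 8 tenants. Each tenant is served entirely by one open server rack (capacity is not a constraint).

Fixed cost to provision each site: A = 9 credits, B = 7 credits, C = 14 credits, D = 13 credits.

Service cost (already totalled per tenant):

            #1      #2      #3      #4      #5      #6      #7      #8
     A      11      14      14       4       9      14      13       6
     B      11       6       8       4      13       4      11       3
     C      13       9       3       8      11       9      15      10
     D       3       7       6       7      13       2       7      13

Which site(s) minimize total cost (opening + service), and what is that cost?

Open B and D; minimum total cost 64.

For any fixed open set, each tenant goes to its cheapest open site; total = fixed + service.
{B, D}: #1→D 3, #2→B 6, #3→D 6, #4→B 4, #5→B 13, #6→D 2, #7→D 7, #8→B 3. Service 44; fixed 20; total 64.
{A, D}: service 44 + fixed 22 = 66
{B}: service 60 + fixed 7 = 67
{A, B, C, D}: #1→D 3, #2→B 6, #3→C 3, #4→A 4, #5→A 9, #6→D 2, #7→D 7, #8→B 3. Service 37; fixed 43; total 80.
No other subset beats 64.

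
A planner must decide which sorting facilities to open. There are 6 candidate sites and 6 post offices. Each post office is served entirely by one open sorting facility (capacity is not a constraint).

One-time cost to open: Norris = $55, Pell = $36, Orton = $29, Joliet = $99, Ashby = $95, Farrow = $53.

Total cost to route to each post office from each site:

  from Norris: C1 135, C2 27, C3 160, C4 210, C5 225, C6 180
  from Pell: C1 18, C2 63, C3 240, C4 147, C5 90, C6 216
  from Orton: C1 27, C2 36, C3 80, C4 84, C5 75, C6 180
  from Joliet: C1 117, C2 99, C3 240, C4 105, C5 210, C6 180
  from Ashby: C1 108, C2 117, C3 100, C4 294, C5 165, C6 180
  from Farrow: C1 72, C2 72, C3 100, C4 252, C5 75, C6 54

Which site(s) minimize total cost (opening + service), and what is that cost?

Open Orton and Farrow; minimum total cost 438.

For any fixed open set, each post office goes to its cheapest open site; total = fixed + service.
{Orton, Farrow}: C1→Orton 27, C2→Orton 36, C3→Orton 80, C4→Orton 84, C5→Orton 75, C6→Farrow 54. Service 356; fixed 82; total 438.
{Pell, Orton, Farrow}: C1→Pell 18, C2→Orton 36, C3→Orton 80, C4→Orton 84, C5→Orton 75, C6→Farrow 54. Service 347; fixed 118; total 465.
{Norris, Orton, Farrow}: service 347 + fixed 137 = 484
{Norris, Pell, Orton, Joliet, Ashby, Farrow}: service 338 + fixed 367 = 705
No other subset beats 438.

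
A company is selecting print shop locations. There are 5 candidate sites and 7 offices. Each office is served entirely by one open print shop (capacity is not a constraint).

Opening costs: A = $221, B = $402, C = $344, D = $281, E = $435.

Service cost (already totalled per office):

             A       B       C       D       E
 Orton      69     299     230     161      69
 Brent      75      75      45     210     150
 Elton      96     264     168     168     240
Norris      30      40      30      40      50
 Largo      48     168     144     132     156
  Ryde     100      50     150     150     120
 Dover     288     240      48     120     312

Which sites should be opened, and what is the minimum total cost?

Open A only; minimum total cost 927.

For any fixed open set, each office goes to its cheapest open site; total = fixed + service.
{A}: Orton→A 69, Brent→A 75, Elton→A 96, Norris→A 30, Largo→A 48, Ryde→A 100, Dover→A 288. Service 706; fixed 221; total 927.
{A, C}: Orton→A 69, Brent→C 45, Elton→A 96, Norris→A 30, Largo→A 48, Ryde→A 100, Dover→C 48. Service 436; fixed 565; total 1001.
{A, D}: Orton→A 69, Brent→A 75, Elton→A 96, Norris→A 30, Largo→A 48, Ryde→A 100, Dover→D 120. Service 538; fixed 502; total 1040.
{A, B, C, D, E}: Orton→A 69, Brent→C 45, Elton→A 96, Norris→A 30, Largo→A 48, Ryde→B 50, Dover→C 48. Service 386; fixed 1683; total 2069.
No other subset beats 927.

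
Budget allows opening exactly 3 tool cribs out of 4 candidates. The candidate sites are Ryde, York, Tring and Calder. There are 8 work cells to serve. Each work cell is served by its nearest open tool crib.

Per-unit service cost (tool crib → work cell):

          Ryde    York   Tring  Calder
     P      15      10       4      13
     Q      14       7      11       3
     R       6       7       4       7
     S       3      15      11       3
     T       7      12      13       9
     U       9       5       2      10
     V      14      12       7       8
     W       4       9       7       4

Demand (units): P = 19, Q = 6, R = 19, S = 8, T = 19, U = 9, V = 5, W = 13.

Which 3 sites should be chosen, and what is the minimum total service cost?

Choose Ryde, Tring and Calder; total service cost 432.

With exactly 3 open, each work cell uses its cheapest among the chosen.
{Ryde, Tring, Calder}: P→Tring 4·19=76, Q→Calder 3·6=18, R→Tring 4·19=76, S→Ryde 3·8=24, T→Ryde 7·19=133, U→Tring 2·9=18, V→Tring 7·5=35, W→Ryde 4·13=52. Service cost 432.
{Ryde, York, Tring}: service cost 456
{York, Tring, Calder}: service cost 470
Among all 4 size-3 choices, {Ryde, Tring, Calder} is lowest.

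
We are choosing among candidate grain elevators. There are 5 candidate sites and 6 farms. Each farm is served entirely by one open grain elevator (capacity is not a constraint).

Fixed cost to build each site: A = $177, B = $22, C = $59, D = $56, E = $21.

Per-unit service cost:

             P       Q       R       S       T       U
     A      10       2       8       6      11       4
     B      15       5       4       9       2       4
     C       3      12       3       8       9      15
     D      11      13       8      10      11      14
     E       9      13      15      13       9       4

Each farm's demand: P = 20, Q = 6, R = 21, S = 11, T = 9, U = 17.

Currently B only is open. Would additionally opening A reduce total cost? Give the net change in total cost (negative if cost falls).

No — net change +26 (cost rises by 26).

Current service cost with {B}: 599.
Adding A: each farm re-picks its cheapest; new service cost 448, saving 151.
Extra fixed cost: 177. Net change = 177 − 151 = 26.
(Totals: 621 → 647.)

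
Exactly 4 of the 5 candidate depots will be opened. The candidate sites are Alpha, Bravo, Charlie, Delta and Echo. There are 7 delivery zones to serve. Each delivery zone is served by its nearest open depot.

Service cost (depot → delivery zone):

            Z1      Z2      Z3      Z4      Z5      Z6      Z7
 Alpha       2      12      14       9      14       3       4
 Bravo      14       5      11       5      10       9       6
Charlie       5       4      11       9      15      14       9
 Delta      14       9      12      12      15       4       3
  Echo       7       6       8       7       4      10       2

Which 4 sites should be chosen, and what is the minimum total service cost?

With exactly 4 open, each delivery zone uses its cheapest among the chosen.
{Alpha, Bravo, Charlie, Echo}: Z1→Alpha 2, Z2→Charlie 4, Z3→Echo 8, Z4→Bravo 5, Z5→Echo 4, Z6→Alpha 3, Z7→Echo 2. Service cost 28.
{Alpha, Bravo, Delta, Echo}: service cost 29
{Alpha, Charlie, Delta, Echo}: service cost 30
Among all 5 size-4 choices, {Alpha, Bravo, Charlie, Echo} is lowest.

Choose Alpha, Bravo, Charlie and Echo; total service cost 28.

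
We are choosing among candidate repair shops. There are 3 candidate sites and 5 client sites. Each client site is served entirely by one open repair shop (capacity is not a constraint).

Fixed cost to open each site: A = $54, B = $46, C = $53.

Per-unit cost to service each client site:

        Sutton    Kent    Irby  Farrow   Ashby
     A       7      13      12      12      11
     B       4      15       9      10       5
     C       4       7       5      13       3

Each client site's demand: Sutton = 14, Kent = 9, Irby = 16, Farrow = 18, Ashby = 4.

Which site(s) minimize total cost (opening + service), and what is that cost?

Open B and C; minimum total cost 490.

For any fixed open set, each client site goes to its cheapest open site; total = fixed + service.
{B, C}: Sutton→B 4·14=56, Kent→C 7·9=63, Irby→C 5·16=80, Farrow→B 10·18=180, Ashby→C 3·4=12. Service 391; fixed 99; total 490.
{C}: service 445 + fixed 53 = 498
{A, C}: Sutton→C 4·14=56, Kent→C 7·9=63, Irby→C 5·16=80, Farrow→A 12·18=216, Ashby→C 3·4=12. Service 427; fixed 107; total 534.
{A, B, C}: service 391 + fixed 153 = 544
No other subset beats 490.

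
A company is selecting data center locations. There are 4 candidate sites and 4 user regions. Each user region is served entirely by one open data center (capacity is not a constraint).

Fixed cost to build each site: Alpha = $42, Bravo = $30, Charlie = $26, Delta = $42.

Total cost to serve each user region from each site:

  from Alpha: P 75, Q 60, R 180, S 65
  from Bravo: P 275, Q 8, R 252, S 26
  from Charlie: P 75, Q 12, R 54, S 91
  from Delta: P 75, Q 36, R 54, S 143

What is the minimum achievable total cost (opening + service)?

Minimum total cost: 219

For any fixed open set, each user region goes to its cheapest open site; total = fixed + service.
{Bravo, Charlie}: P→Charlie 75, Q→Bravo 8, R→Charlie 54, S→Bravo 26. Service 163; fixed 56; total 219.
{Bravo, Delta}: P→Delta 75, Q→Bravo 8, R→Delta 54, S→Bravo 26. Service 163; fixed 72; total 235.
{Charlie}: service 232 + fixed 26 = 258
{Alpha, Bravo, Charlie, Delta}: service 163 + fixed 140 = 303
No other subset beats 219.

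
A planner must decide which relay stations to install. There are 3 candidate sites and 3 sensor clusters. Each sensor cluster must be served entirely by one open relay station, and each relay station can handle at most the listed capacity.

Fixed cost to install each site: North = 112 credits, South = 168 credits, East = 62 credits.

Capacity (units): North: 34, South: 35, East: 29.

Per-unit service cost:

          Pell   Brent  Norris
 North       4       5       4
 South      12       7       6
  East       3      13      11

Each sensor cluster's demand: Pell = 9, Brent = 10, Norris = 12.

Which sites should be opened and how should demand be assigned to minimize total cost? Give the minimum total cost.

Open {North}: Pell→North 4·9=36, Brent→North 5·10=50, Norris→North 4·12=48.
Loads: North carries 31/34. Service 134; fixed 112; total 246.
Next best feasible plan costs 299.

Minimum total cost: 246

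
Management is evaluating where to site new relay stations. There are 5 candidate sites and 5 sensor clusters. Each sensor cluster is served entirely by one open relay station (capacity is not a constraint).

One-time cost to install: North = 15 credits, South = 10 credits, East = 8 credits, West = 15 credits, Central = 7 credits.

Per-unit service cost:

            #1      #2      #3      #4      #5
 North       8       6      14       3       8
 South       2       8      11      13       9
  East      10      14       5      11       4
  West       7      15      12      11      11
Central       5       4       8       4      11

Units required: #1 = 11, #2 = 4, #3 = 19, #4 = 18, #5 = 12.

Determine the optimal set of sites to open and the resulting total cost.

Open North, South, East and Central; minimum total cost 275.

For any fixed open set, each sensor cluster goes to its cheapest open site; total = fixed + service.
{North, South, East, Central}: #1→South 2·11=22, #2→Central 4·4=16, #3→East 5·19=95, #4→North 3·18=54, #5→East 4·12=48. Service 235; fixed 40; total 275.
{North, South, East}: service 243 + fixed 33 = 276
{South, East, Central}: service 253 + fixed 25 = 278
{North, South, East, West, Central}: service 235 + fixed 55 = 290
No other subset beats 275.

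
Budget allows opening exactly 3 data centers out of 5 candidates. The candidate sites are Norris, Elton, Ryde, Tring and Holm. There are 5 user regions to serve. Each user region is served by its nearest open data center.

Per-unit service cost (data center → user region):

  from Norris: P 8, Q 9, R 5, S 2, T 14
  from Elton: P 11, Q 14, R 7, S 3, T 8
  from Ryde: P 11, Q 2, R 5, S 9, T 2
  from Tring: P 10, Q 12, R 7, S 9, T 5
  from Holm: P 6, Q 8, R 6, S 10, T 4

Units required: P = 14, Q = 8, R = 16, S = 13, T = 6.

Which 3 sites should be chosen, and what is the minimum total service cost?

Choose Norris, Ryde and Holm; total service cost 218.

With exactly 3 open, each user region uses its cheapest among the chosen.
{Norris, Ryde, Holm}: P→Holm 6·14=84, Q→Ryde 2·8=16, R→Norris 5·16=80, S→Norris 2·13=26, T→Ryde 2·6=12. Service cost 218.
{Elton, Ryde, Holm}: service cost 231
{Norris, Elton, Ryde}: service cost 246
Among all 10 size-3 choices, {Norris, Ryde, Holm} is lowest.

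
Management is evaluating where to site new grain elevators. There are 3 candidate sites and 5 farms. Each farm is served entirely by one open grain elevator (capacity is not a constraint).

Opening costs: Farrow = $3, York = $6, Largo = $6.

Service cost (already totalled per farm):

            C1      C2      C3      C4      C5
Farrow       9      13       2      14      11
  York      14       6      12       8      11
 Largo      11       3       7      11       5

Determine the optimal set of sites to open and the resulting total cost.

Open Farrow and Largo; minimum total cost 39.

For any fixed open set, each farm goes to its cheapest open site; total = fixed + service.
{Farrow, Largo}: C1→Farrow 9, C2→Largo 3, C3→Farrow 2, C4→Largo 11, C5→Largo 5. Service 30; fixed 9; total 39.
{Farrow, York, Largo}: service 27 + fixed 15 = 42
{Largo}: service 37 + fixed 6 = 43
{Farrow}: service 49 + fixed 3 = 52
No other subset beats 39.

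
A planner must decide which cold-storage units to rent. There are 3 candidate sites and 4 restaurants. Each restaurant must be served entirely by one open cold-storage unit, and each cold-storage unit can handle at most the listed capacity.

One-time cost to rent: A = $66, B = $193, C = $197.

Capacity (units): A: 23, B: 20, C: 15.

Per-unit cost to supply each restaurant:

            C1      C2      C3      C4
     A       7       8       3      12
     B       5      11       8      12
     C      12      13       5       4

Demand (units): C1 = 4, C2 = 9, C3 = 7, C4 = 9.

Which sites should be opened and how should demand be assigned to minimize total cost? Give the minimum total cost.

Open {A, C}: C1→A 7·4=28, C2→A 8·9=72, C3→A 3·7=21, C4→C 4·9=36.
Loads: A carries 20/23, C carries 9/15. Service 157; fixed 263; total 420.
Next best feasible plan costs 440.

Minimum total cost: 420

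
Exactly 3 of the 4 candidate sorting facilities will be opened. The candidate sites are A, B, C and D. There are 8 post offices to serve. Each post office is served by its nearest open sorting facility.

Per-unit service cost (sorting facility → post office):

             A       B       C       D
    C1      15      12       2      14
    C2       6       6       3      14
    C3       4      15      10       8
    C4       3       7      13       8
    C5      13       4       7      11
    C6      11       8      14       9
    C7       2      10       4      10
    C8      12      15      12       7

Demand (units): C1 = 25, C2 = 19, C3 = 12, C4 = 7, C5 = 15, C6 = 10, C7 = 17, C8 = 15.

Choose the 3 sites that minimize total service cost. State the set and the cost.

Choose A, C and D; total service cost 510.

With exactly 3 open, each post office uses its cheapest among the chosen.
{A, C, D}: C1→C 2·25=50, C2→C 3·19=57, C3→A 4·12=48, C4→A 3·7=21, C5→C 7·15=105, C6→D 9·10=90, C7→A 2·17=34, C8→D 7·15=105. Service cost 510.
{A, B, C}: service cost 530
{B, C, D}: service cost 565
Among all 4 size-3 choices, {A, C, D} is lowest.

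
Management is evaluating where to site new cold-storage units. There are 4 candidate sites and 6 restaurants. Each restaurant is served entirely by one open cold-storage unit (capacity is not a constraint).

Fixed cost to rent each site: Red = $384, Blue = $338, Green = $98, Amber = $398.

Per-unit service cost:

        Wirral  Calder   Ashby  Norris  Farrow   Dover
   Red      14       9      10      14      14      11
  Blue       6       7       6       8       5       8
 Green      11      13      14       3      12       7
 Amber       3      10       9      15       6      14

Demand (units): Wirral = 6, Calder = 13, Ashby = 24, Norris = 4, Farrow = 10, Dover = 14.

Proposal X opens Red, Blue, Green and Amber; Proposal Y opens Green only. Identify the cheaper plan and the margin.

Proposal Y is cheaper by 732.

Proposal X: {Red, Blue, Green, Amber}: Wirral→Amber 3·6=18, Calder→Blue 7·13=91, Ashby→Blue 6·24=144, Norris→Green 3·4=12, Farrow→Blue 5·10=50, Dover→Green 7·14=98. Service 413; fixed 1218; total 1631.
Proposal Y: {Green}: Wirral→Green 11·6=66, Calder→Green 13·13=169, Ashby→Green 14·24=336, Norris→Green 3·4=12, Farrow→Green 12·10=120, Dover→Green 7·14=98. Service 801; fixed 98; total 899.
Difference: |1631 − 899| = 732.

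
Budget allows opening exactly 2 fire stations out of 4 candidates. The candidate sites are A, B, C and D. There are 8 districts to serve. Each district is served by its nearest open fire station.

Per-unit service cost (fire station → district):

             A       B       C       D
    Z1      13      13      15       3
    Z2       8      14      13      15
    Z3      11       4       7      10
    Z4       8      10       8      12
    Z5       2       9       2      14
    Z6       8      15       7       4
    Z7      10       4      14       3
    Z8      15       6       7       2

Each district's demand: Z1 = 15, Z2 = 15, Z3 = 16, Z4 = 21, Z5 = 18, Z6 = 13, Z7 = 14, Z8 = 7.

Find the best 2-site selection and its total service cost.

With exactly 2 open, each district uses its cheapest among the chosen.
{A, D}: Z1→D 3·15=45, Z2→A 8·15=120, Z3→D 10·16=160, Z4→A 8·21=168, Z5→A 2·18=36, Z6→D 4·13=52, Z7→D 3·14=42, Z8→D 2·7=14. Service cost 637.
{C, D}: service cost 664
{A, B}: service cost 785
Among all 6 size-2 choices, {A, D} is lowest.

Choose A and D; total service cost 637.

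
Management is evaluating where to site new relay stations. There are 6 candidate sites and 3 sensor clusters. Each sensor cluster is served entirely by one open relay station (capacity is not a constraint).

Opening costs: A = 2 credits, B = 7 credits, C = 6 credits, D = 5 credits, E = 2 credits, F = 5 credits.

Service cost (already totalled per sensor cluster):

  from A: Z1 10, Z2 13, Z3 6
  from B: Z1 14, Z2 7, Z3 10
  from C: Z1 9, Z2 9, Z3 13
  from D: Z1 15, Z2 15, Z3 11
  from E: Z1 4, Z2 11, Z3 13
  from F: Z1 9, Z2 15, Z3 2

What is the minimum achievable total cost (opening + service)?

Minimum total cost: 24

For any fixed open set, each sensor cluster goes to its cheapest open site; total = fixed + service.
{E, F}: Z1→E 4, Z2→E 11, Z3→F 2. Service 17; fixed 7; total 24.
{A, E}: service 21 + fixed 4 = 25
{A, E, F}: Z1→E 4, Z2→E 11, Z3→F 2. Service 17; fixed 9; total 26.
{A, B, C, D, E, F}: Z1→E 4, Z2→B 7, Z3→F 2. Service 13; fixed 27; total 40.
No other subset beats 24.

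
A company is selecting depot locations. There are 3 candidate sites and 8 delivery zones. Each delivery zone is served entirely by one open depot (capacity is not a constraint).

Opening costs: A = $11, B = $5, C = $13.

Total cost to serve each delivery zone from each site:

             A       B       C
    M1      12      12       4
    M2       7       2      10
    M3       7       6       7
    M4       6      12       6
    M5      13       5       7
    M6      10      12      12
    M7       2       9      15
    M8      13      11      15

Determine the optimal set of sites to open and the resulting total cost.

Open A and B; minimum total cost 70.

For any fixed open set, each delivery zone goes to its cheapest open site; total = fixed + service.
{A, B}: M1→A 12, M2→B 2, M3→B 6, M4→A 6, M5→B 5, M6→A 10, M7→A 2, M8→B 11. Service 54; fixed 16; total 70.
{B, C}: service 55 + fixed 18 = 73
{B}: service 69 + fixed 5 = 74
{A, B, C}: M1→C 4, M2→B 2, M3→B 6, M4→A 6, M5→B 5, M6→A 10, M7→A 2, M8→B 11. Service 46; fixed 29; total 75.
No other subset beats 70.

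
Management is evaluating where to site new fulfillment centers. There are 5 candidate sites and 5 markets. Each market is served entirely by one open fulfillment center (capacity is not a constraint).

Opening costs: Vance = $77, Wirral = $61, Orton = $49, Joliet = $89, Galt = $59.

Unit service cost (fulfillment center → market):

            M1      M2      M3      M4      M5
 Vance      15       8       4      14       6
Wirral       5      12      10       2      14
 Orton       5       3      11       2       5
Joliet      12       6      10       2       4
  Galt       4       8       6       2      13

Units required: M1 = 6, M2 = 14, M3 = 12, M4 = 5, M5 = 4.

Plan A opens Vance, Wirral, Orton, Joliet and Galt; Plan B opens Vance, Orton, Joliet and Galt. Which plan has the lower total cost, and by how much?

Plan B is cheaper by 61.

Plan A: {Vance, Wirral, Orton, Joliet, Galt}: M1→Galt 4·6=24, M2→Orton 3·14=42, M3→Vance 4·12=48, M4→Wirral 2·5=10, M5→Joliet 4·4=16. Service 140; fixed 335; total 475.
Plan B: {Vance, Orton, Joliet, Galt}: M1→Galt 4·6=24, M2→Orton 3·14=42, M3→Vance 4·12=48, M4→Orton 2·5=10, M5→Joliet 4·4=16. Service 140; fixed 274; total 414.
Difference: |475 − 414| = 61.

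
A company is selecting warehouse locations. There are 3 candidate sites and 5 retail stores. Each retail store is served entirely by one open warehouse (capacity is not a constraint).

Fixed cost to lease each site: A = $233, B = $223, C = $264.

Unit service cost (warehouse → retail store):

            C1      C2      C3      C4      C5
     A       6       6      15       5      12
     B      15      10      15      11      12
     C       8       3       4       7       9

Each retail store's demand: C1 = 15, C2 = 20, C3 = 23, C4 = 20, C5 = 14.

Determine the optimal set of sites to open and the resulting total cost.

For any fixed open set, each retail store goes to its cheapest open site; total = fixed + service.
{C}: C1→C 8·15=120, C2→C 3·20=60, C3→C 4·23=92, C4→C 7·20=140, C5→C 9·14=126. Service 538; fixed 264; total 802.
{A, C}: service 468 + fixed 497 = 965
{B, C}: C1→C 8·15=120, C2→C 3·20=60, C3→C 4·23=92, C4→C 7·20=140, C5→C 9·14=126. Service 538; fixed 487; total 1025.
{A, B, C}: C1→A 6·15=90, C2→C 3·20=60, C3→C 4·23=92, C4→A 5·20=100, C5→C 9·14=126. Service 468; fixed 720; total 1188.
(All 7 nonempty subsets were checked; C only is lowest.)

Open C only; minimum total cost 802.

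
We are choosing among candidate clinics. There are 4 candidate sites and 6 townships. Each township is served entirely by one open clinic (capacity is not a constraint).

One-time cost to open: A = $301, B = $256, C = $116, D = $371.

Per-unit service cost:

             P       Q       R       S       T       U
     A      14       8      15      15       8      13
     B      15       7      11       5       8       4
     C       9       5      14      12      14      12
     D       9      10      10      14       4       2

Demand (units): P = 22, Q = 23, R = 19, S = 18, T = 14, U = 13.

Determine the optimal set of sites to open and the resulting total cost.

For any fixed open set, each township goes to its cheapest open site; total = fixed + service.
{B, C}: P→C 9·22=198, Q→C 5·23=115, R→B 11·19=209, S→B 5·18=90, T→B 8·14=112, U→B 4·13=52. Service 776; fixed 372; total 1148.
{B}: P→B 15·22=330, Q→B 7·23=161, R→B 11·19=209, S→B 5·18=90, T→B 8·14=112, U→B 4·13=52. Service 954; fixed 256; total 1210.
{C}: service 1147 + fixed 116 = 1263
{A, B, C, D}: service 675 + fixed 1044 = 1719
No other subset beats 1148.

Open B and C; minimum total cost 1148.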